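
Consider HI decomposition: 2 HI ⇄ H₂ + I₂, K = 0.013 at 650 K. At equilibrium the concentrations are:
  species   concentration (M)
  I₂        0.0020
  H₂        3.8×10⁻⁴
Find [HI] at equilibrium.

[HI] = 0.0076 M

At equilibrium, K = [H₂]·[I₂] / [HI]² = 0.013.
(3.8×10⁻⁴)·(0.0020) / ([HI])² = 0.013
[HI]² = 5.85×10⁻⁵ ⇒ [HI] = 0.0076 M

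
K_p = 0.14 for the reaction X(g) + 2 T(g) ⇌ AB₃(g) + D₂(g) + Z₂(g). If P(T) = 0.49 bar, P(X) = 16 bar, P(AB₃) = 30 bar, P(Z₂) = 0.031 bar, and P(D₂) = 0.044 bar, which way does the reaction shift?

Q_p = P(AB₃)·P(D₂)·P(Z₂) / (P(X)·P(T)²) = (30)·(0.044)·(0.031) / ((16)·(0.49)²) = 0.011
Q_p = 0.011 < K_p = 0.14, so the forward reaction proceeds.

toward products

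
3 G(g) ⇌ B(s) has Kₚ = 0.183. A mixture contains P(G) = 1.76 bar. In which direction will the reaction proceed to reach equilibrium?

(B is a pure solid — omitted from Qₚ.)
Qₚ = 1 / P(G)³ = 1 / (1.76)³ = 0.183
Qₚ = 0.183 = Kₚ, so the system is already at equilibrium.

at equilibrium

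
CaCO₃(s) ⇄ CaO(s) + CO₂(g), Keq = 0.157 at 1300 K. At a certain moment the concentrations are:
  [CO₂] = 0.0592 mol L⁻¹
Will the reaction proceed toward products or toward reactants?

(CaCO₃, CaO are pure solids — omitted from Q.)
Q = [CO₂] = 0.0592
Q = 0.0592 < Keq = 0.157, so the forward reaction proceeds.

in the forward direction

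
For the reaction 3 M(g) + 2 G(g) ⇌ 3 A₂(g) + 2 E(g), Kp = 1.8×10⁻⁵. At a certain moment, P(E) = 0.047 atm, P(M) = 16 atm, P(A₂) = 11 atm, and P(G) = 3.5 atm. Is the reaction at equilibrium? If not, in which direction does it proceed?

in the reverse direction

Qp = P(A₂)³·P(E)² / (P(M)³·P(G)²) = (11)³·(0.047)² / ((16)³·(3.5)²) = 5.9×10⁻⁵
Qp = 5.9×10⁻⁵ > Kp = 1.8×10⁻⁵, so the reverse reaction proceeds.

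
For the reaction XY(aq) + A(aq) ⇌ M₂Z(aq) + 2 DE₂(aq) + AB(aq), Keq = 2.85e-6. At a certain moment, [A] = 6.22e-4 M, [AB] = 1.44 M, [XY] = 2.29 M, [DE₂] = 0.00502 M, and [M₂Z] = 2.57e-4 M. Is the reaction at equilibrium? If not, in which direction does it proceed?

in the reverse direction

Q = [M₂Z]·[DE₂]²·[AB] / ([XY]·[A]) = (2.57e-4)·(0.00502)²·(1.44) / ((2.29)·(6.22e-4)) = 6.55e-6
Q = 6.55e-6 > Keq = 2.85e-6, so the reverse reaction proceeds.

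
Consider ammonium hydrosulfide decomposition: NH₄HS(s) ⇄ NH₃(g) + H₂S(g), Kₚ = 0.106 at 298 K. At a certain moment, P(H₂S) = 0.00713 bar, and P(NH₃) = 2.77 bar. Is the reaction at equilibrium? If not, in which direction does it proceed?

(NH₄HS is a pure solid — omitted from Qₚ.)
Qₚ = P(NH₃)·P(H₂S) = (2.77)·(0.00713) = 0.0198
Qₚ = 0.0198 < Kₚ = 0.106, so the forward reaction proceeds.

toward products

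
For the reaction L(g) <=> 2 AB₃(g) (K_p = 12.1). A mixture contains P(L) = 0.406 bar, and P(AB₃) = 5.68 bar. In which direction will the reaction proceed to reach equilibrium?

to the left

Q_p = P(AB₃)² / P(L) = (5.68)² / (0.406) = 79.5
Q_p = 79.5 > K_p = 12.1, so the reverse reaction proceeds.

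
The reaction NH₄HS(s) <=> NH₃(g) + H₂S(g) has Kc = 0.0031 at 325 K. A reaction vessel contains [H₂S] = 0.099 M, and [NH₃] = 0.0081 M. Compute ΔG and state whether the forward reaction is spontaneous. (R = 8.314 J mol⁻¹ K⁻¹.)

ΔG = -3.65 kJ/mol; the forward reaction is spontaneous

(NH₄HS is a pure solid — omitted from Qc.)
Qc = [NH₃]·[H₂S] = (0.0081)·(0.099) = 8.02×10⁻⁴
ΔG = RT ln(Qc/Kc) = (8.314 J mol⁻¹ K⁻¹)(325 K) × ln(8.02×10⁻⁴/0.0031)
   = (2.702 kJ/mol)(-1.352) = -3.65 kJ/mol
ΔG < 0, so the forward reaction is spontaneous (proceeds forward).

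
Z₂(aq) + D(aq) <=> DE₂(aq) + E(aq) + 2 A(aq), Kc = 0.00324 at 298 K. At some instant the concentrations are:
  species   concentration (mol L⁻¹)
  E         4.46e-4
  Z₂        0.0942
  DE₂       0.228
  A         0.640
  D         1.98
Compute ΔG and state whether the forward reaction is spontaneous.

Qc = [DE₂]·[E]·[A]² / ([Z₂]·[D]) = (0.228)·(4.46e-4)·(0.640)² / ((0.0942)·(1.98)) = 2.23e-4
ΔG = RT ln(Qc/Kc) = (8.314 J mol⁻¹ K⁻¹)(298 K) × ln(2.23e-4/0.00324)
   = (2.478 kJ/mol)(-2.676) = -6.63 kJ/mol
ΔG < 0, so the forward reaction is spontaneous (proceeds forward).

ΔG = -6.63 kJ/mol; the forward reaction is spontaneous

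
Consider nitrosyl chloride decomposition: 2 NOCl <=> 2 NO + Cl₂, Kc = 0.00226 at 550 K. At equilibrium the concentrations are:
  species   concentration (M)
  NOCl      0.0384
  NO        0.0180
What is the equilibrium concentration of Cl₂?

[Cl₂] = 0.0103 M

At equilibrium, Kc = [NO]²·[Cl₂] / [NOCl]² = 0.00226.
(0.0180)²·([Cl₂]) / (0.0384)² = 0.00226
[Cl₂] = 0.0103 M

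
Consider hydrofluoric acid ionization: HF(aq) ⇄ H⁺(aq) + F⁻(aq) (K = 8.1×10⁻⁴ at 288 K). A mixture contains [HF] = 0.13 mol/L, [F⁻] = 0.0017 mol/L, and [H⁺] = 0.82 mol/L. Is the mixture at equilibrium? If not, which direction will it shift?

Q = [H⁺]·[F⁻] / [HF] = (0.82)·(0.0017) / (0.13) = 0.011
Q = 0.011 > K = 8.1×10⁻⁴: net reverse reaction.

no; Q > K, reaction proceeds in reverse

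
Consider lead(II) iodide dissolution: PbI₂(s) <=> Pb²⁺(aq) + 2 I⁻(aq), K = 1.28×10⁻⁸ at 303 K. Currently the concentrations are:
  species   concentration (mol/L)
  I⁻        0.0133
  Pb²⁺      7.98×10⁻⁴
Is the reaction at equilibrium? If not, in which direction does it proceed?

toward reactants

(PbI₂ is a pure solid — omitted from Q.)
Q = [Pb²⁺]·[I⁻]² = (7.98×10⁻⁴)·(0.0133)² = 1.41×10⁻⁷
Q = 1.41×10⁻⁷ > K = 1.28×10⁻⁸, so the reverse reaction proceeds.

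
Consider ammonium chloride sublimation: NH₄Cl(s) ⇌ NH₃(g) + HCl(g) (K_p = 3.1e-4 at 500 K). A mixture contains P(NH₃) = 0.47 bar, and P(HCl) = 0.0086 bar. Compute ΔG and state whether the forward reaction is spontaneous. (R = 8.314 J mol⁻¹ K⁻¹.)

(NH₄Cl is a pure solid — omitted from Q_p.)
Q_p = P(NH₃)·P(HCl) = (0.47)·(0.0086) = 0.00404
ΔG = RT ln(Q_p/K_p) = (8.314 J mol⁻¹ K⁻¹)(500 K) × ln(0.00404/3.1e-4)
   = (4.157 kJ/mol)(2.567) = 10.7 kJ/mol
ΔG > 0, so the forward reaction is non-spontaneous (proceeds in reverse).

ΔG = 10.7 kJ/mol; the forward reaction is non-spontaneous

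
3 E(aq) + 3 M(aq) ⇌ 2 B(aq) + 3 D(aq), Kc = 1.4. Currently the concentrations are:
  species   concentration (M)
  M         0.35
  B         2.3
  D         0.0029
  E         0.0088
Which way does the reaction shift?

to the left

Qc = [B]²·[D]³ / ([E]³·[M]³) = (2.3)²·(0.0029)³ / ((0.0088)³·(0.35)³) = 4.4
Qc = 4.4 > Kc = 1.4, so the reverse reaction proceeds.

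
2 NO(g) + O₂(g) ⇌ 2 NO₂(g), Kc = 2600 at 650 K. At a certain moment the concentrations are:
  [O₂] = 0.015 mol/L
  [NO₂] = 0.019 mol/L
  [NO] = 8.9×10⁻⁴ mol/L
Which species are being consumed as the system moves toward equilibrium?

NO₂ (products)

Qc = [NO₂]² / ([NO]²·[O₂]) = (0.019)² / ((8.9×10⁻⁴)²·(0.015)) = 30000
Qc = 30000 > Kc = 2600: net reverse reaction.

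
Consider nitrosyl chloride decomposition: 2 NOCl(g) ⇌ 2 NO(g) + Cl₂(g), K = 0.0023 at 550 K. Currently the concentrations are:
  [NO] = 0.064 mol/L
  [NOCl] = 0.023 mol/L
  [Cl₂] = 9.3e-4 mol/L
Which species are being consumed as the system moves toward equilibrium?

NO, Cl₂ (products)

Q = [NO]²·[Cl₂] / [NOCl]² = (0.064)²·(9.3e-4) / (0.023)² = 0.0072
Q = 0.0072 > K = 0.0023: net reverse reaction.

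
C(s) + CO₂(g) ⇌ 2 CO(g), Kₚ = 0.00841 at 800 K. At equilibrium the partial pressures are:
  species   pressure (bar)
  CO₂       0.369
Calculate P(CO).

P(CO) = 0.0557 bar

(C is a pure solid — omitted from Kₚ.)
At equilibrium, Kₚ = P(CO)² / P(CO₂) = 0.00841.
(P(CO))² / (0.369) = 0.00841
P(CO)² = 0.00310 ⇒ P(CO) = 0.0557 bar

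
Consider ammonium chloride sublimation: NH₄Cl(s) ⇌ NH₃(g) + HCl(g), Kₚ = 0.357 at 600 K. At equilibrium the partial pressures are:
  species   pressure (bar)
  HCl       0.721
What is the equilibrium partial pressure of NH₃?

P(NH₃) = 0.495 bar

(NH₄Cl is a pure solid — omitted from Kₚ.)
At equilibrium, Kₚ = P(NH₃)·P(HCl) = 0.357.
(P(NH₃))·(0.721) = 0.357
P(NH₃) = 0.495 bar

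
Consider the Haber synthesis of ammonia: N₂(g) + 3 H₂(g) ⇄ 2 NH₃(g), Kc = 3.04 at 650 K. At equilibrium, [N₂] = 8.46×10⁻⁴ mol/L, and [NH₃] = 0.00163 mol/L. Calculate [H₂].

[H₂] = 0.101 mol/L

At equilibrium, Kc = [NH₃]² / ([N₂]·[H₂]³) = 3.04.
(0.00163)² / ((8.46×10⁻⁴)·([H₂])³) = 3.04
[H₂]³ = 0.00103 ⇒ [H₂] = 0.101 mol/L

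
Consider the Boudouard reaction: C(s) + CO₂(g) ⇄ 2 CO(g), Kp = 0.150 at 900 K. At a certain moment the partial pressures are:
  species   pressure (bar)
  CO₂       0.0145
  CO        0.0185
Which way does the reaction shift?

forward (toward products)

(C is a pure solid — omitted from Qp.)
Qp = P(CO)² / P(CO₂) = (0.0185)² / (0.0145) = 0.0236
Qp = 0.0236 < Kp = 0.150, so the forward reaction proceeds.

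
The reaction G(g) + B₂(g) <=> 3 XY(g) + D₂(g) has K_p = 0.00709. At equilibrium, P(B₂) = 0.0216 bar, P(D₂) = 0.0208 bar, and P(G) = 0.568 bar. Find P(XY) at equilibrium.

P(XY) = 0.161 bar

At equilibrium, K_p = P(XY)³·P(D₂) / (P(G)·P(B₂)) = 0.00709.
(P(XY))³·(0.0208) / ((0.568)·(0.0216)) = 0.00709
P(XY)³ = 0.00418 ⇒ P(XY) = 0.161 bar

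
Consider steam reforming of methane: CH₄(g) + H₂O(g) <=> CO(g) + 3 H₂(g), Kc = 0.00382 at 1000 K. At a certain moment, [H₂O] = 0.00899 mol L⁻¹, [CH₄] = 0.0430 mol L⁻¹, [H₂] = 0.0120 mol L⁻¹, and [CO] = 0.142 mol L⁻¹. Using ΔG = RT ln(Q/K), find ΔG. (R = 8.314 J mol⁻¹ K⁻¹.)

Qc = [CO]·[H₂]³ / ([CH₄]·[H₂O]) = (0.142)·(0.0120)³ / ((0.0430)·(0.00899)) = 6.35e-4
ΔG = RT ln(Qc/Kc) = (8.314 J mol⁻¹ K⁻¹)(1000 K) × ln(6.35e-4/0.00382)
   = (8.314 kJ/mol)(-1.794) = -14.9 kJ/mol
ΔG < 0, so the forward reaction is spontaneous (proceeds forward).

ΔG = -14.9 kJ/mol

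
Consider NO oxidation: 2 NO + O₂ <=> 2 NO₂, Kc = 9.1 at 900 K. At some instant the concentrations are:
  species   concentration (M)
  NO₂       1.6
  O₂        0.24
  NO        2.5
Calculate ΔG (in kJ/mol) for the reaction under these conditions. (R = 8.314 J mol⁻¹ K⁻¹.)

Qc = [NO₂]² / ([NO]²·[O₂]) = (1.6)² / ((2.5)²·(0.24)) = 1.71
ΔG = RT ln(Qc/Kc) = (8.314 J mol⁻¹ K⁻¹)(900 K) × ln(1.71/9.1)
   = (7.483 kJ/mol)(-1.672) = -12.5 kJ/mol
ΔG < 0, so the forward reaction is spontaneous (proceeds forward).

ΔG = -12.5 kJ/mol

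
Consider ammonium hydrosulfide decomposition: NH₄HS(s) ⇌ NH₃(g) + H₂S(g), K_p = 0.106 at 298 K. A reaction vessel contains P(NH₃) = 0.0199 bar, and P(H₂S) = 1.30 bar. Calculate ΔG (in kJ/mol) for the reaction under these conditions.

ΔG = -3.49 kJ/mol

(NH₄HS is a pure solid — omitted from Q_p.)
Q_p = P(NH₃)·P(H₂S) = (0.0199)·(1.30) = 0.0259
ΔG = RT ln(Q_p/K_p) = (8.314 J mol⁻¹ K⁻¹)(298 K) × ln(0.0259/0.106)
   = (2.478 kJ/mol)(-1.409) = -3.49 kJ/mol
ΔG < 0, so the forward reaction is spontaneous (proceeds forward).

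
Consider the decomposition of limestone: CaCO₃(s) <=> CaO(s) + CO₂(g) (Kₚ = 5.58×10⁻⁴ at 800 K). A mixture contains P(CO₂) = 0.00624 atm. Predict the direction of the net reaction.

(CaCO₃, CaO are pure solids — omitted from Qₚ.)
Qₚ = P(CO₂) = 0.00624
Qₚ = 0.00624 > Kₚ = 5.58×10⁻⁴, so the reverse reaction proceeds.

toward reactants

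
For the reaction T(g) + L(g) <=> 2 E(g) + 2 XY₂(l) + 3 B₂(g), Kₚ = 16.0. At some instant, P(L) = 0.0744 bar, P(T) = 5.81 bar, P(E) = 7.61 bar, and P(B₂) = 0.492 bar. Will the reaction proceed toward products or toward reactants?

no net change (already at equilibrium)

(XY₂ is a pure liquid — omitted from Qₚ.)
Qₚ = P(E)²·P(B₂)³ / (P(T)·P(L)) = (7.61)²·(0.492)³ / ((5.81)·(0.0744)) = 16.0
Qₚ = 16.0 = Kₚ, so the system is already at equilibrium.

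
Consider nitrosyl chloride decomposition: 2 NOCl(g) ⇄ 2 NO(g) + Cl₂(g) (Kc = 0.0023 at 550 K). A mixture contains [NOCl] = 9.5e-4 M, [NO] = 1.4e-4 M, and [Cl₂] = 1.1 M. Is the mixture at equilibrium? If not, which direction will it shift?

Qc = [NO]²·[Cl₂] / [NOCl]² = (1.4e-4)²·(1.1) / (9.5e-4)² = 0.024
Qc = 0.024 > Kc = 0.0023: net reverse reaction.

no; Q > K, reaction proceeds in reverse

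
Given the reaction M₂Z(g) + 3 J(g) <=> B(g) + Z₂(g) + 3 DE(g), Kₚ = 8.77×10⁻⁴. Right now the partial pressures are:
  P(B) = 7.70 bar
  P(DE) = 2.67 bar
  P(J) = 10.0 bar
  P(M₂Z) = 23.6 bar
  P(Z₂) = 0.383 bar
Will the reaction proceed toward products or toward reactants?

to the left

Qₚ = P(B)·P(Z₂)·P(DE)³ / (P(M₂Z)·P(J)³) = (7.70)·(0.383)·(2.67)³ / ((23.6)·(10.0)³) = 0.00238
Qₚ = 0.00238 > Kₚ = 8.77×10⁻⁴, so the reverse reaction proceeds.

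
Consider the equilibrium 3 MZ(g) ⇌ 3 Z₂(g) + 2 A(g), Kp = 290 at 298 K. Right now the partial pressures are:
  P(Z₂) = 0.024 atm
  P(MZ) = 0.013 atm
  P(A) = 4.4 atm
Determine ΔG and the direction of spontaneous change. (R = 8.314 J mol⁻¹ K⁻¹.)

ΔG = -2.15 kJ/mol; the forward reaction is spontaneous

Qp = P(Z₂)³·P(A)² / P(MZ)³ = (0.024)³·(4.4)² / (0.013)³ = 122
ΔG = RT ln(Qp/Kp) = (8.314 J mol⁻¹ K⁻¹)(298 K) × ln(122/290)
   = (2.478 kJ/mol)(-0.8659) = -2.15 kJ/mol
ΔG < 0, so the forward reaction is spontaneous (proceeds forward).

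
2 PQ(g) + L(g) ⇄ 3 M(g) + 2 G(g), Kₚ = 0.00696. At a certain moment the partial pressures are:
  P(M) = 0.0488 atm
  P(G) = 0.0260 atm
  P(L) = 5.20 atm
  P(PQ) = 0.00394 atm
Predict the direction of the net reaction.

Qₚ = P(M)³·P(G)² / (P(PQ)²·P(L)) = (0.0488)³·(0.0260)² / ((0.00394)²·(5.20)) = 9.73×10⁻⁴
Qₚ = 9.73×10⁻⁴ < Kₚ = 0.00696, so the forward reaction proceeds.

toward products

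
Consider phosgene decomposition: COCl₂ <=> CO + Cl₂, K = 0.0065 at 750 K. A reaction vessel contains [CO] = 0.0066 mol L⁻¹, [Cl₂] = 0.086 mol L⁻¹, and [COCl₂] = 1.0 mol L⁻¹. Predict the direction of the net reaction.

Q = [CO]·[Cl₂] / [COCl₂] = (0.0066)·(0.086) / (1.0) = 5.7×10⁻⁴
Q = 5.7×10⁻⁴ < K = 0.0065, so the forward reaction proceeds.

toward products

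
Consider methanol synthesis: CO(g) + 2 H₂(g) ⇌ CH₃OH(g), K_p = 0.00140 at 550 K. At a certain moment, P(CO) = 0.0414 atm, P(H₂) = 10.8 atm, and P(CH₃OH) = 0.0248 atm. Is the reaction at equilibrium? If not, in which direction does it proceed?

toward reactants

Q_p = P(CH₃OH) / (P(CO)·P(H₂)²) = (0.0248) / ((0.0414)·(10.8)²) = 0.00514
Q_p = 0.00514 > K_p = 0.00140, so the reverse reaction proceeds.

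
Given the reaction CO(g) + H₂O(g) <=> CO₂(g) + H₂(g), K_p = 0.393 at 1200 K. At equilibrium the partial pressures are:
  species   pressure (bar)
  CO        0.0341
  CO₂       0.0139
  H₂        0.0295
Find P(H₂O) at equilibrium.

P(H₂O) = 0.0306 bar

At equilibrium, K_p = P(CO₂)·P(H₂) / (P(CO)·P(H₂O)) = 0.393.
(0.0139)·(0.0295) / ((0.0341)·(P(H₂O))) = 0.393
P(H₂O) = 0.0306 bar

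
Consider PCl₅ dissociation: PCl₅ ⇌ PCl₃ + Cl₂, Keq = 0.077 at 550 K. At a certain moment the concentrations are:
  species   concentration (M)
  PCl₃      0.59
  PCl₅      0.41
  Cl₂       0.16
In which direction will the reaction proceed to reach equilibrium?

Q = [PCl₃]·[Cl₂] / [PCl₅] = (0.59)·(0.16) / (0.41) = 0.23
Q = 0.23 > Keq = 0.077, so the reverse reaction proceeds.

reverse (toward reactants)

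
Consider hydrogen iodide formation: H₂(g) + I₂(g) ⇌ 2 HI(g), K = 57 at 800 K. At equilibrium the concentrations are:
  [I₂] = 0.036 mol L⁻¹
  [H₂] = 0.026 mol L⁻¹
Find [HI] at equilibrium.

[HI] = 0.23 mol L⁻¹

At equilibrium, K = [HI]² / ([H₂]·[I₂]) = 57.
([HI])² / ((0.026)·(0.036)) = 57
[HI]² = 0.0534 ⇒ [HI] = 0.23 mol L⁻¹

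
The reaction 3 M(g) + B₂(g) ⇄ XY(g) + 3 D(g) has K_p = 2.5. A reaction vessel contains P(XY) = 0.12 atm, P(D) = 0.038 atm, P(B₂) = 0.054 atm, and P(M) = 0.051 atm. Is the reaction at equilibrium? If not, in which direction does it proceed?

Q_p = P(XY)·P(D)³ / (P(M)³·P(B₂)) = (0.12)·(0.038)³ / ((0.051)³·(0.054)) = 0.92
Q_p = 0.92 < K_p = 2.5, so the forward reaction proceeds.

toward products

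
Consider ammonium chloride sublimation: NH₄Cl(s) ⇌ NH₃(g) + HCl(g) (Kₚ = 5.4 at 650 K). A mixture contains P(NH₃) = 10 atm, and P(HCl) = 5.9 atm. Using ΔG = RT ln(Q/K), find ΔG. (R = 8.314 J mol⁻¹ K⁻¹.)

(NH₄Cl is a pure solid — omitted from Qₚ.)
Qₚ = P(NH₃)·P(HCl) = (10)·(5.9) = 59.0
ΔG = RT ln(Qₚ/Kₚ) = (8.314 J mol⁻¹ K⁻¹)(650 K) × ln(59.0/5.4)
   = (5.404 kJ/mol)(2.391) = 12.9 kJ/mol
ΔG > 0, so the forward reaction is non-spontaneous (proceeds in reverse).

ΔG = 12.9 kJ/mol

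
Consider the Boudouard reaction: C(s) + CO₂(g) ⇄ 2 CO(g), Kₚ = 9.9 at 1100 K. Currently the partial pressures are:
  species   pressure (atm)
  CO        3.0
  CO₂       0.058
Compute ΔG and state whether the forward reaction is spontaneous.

(C is a pure solid — omitted from Qₚ.)
Qₚ = P(CO)² / P(CO₂) = (3.0)² / (0.058) = 155
ΔG = RT ln(Qₚ/Kₚ) = (8.314 J mol⁻¹ K⁻¹)(1100 K) × ln(155/9.9)
   = (9.145 kJ/mol)(2.751) = 25.2 kJ/mol
ΔG > 0, so the forward reaction is non-spontaneous (proceeds in reverse).

ΔG = 25.2 kJ/mol; the forward reaction is non-spontaneous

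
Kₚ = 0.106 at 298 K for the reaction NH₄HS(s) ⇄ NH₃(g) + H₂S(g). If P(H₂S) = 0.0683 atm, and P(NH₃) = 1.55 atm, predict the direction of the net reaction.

(NH₄HS is a pure solid — omitted from Qₚ.)
Qₚ = P(NH₃)·P(H₂S) = (1.55)·(0.0683) = 0.106
Qₚ = 0.106 = Kₚ, so the system is already at equilibrium.

neither direction; the system is at equilibrium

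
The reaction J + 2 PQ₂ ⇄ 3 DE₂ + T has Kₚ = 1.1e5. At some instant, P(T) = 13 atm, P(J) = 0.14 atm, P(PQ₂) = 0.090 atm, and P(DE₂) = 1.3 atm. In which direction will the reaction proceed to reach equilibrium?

in the forward direction

Qₚ = P(DE₂)³·P(T) / (P(J)·P(PQ₂)²) = (1.3)³·(13) / ((0.14)·(0.090)²) = 25000
Qₚ = 25000 < Kₚ = 1.1e5, so the forward reaction proceeds.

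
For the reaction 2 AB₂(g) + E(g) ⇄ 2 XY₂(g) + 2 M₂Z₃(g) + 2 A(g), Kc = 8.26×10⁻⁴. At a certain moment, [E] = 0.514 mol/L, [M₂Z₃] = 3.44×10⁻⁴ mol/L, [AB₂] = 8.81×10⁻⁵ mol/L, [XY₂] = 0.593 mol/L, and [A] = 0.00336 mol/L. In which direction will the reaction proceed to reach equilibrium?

Qc = [XY₂]²·[M₂Z₃]²·[A]² / ([AB₂]²·[E]) = (0.593)²·(3.44×10⁻⁴)²·(0.00336)² / ((8.81×10⁻⁵)²·(0.514)) = 1.18×10⁻⁴
Qc = 1.18×10⁻⁴ < Kc = 8.26×10⁻⁴, so the forward reaction proceeds.

in the forward direction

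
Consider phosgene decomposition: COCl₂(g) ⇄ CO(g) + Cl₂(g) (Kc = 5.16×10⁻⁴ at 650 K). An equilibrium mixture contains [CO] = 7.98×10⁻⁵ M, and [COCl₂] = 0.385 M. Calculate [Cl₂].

[Cl₂] = 2.49 M

At equilibrium, Kc = [CO]·[Cl₂] / [COCl₂] = 5.16×10⁻⁴.
(7.98×10⁻⁵)·([Cl₂]) / (0.385) = 5.16×10⁻⁴
[Cl₂] = 2.49 M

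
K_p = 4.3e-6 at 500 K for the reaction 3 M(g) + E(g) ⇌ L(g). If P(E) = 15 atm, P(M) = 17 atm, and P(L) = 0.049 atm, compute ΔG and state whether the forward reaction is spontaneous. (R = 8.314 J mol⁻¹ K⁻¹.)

ΔG = -7.76 kJ/mol; the forward reaction is spontaneous

Q_p = P(L) / (P(M)³·P(E)) = (0.049) / ((17)³·(15)) = 6.65e-7
ΔG = RT ln(Q_p/K_p) = (8.314 J mol⁻¹ K⁻¹)(500 K) × ln(6.65e-7/4.3e-6)
   = (4.157 kJ/mol)(-1.867) = -7.76 kJ/mol
ΔG < 0, so the forward reaction is spontaneous (proceeds forward).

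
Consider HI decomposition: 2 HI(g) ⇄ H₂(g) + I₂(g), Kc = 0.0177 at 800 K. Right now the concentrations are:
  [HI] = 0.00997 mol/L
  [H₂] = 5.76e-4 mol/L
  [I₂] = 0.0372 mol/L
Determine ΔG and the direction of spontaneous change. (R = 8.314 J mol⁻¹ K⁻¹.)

ΔG = 16.6 kJ/mol; the forward reaction is non-spontaneous

Qc = [H₂]·[I₂] / [HI]² = (5.76e-4)·(0.0372) / (0.00997)² = 0.216
ΔG = RT ln(Qc/Kc) = (8.314 J mol⁻¹ K⁻¹)(800 K) × ln(0.216/0.0177)
   = (6.651 kJ/mol)(2.502) = 16.6 kJ/mol
ΔG > 0, so the forward reaction is non-spontaneous (proceeds in reverse).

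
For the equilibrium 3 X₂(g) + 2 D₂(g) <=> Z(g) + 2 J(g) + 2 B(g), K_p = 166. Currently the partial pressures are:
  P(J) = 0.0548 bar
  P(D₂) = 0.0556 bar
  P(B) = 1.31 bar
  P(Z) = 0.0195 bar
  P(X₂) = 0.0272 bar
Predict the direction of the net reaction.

Q_p = P(Z)·P(J)²·P(B)² / (P(X₂)³·P(D₂)²) = (0.0195)·(0.0548)²·(1.31)² / ((0.0272)³·(0.0556)²) = 1620
Q_p = 1620 > K_p = 166, so the reverse reaction proceeds.

toward reactants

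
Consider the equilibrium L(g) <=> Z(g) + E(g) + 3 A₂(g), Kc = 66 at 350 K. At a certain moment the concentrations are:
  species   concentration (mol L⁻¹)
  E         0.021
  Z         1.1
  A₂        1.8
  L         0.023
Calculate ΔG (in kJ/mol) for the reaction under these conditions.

Qc = [Z]·[E]·[A₂]³ / [L] = (1.1)·(0.021)·(1.8)³ / (0.023) = 5.86
ΔG = RT ln(Qc/Kc) = (8.314 J mol⁻¹ K⁻¹)(350 K) × ln(5.86/66)
   = (2.910 kJ/mol)(-2.422) = -7.05 kJ/mol
ΔG < 0, so the forward reaction is spontaneous (proceeds forward).

ΔG = -7.05 kJ/mol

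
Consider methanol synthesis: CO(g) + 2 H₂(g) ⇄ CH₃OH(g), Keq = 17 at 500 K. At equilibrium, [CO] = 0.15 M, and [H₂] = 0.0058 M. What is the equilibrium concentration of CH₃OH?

At equilibrium, Keq = [CH₃OH] / ([CO]·[H₂]²) = 17.
([CH₃OH]) / ((0.15)·(0.0058)²) = 17
[CH₃OH] = 8.58×10⁻⁵ = 8.6×10⁻⁵ M

[CH₃OH] = 8.6×10⁻⁵ M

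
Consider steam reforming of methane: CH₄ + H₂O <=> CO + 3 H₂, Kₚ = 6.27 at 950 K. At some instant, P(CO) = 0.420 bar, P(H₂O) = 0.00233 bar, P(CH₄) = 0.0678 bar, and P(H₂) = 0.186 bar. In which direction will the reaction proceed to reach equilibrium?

in the reverse direction

Qₚ = P(CO)·P(H₂)³ / (P(CH₄)·P(H₂O)) = (0.420)·(0.186)³ / ((0.0678)·(0.00233)) = 17.1
Qₚ = 17.1 > Kₚ = 6.27, so the reverse reaction proceeds.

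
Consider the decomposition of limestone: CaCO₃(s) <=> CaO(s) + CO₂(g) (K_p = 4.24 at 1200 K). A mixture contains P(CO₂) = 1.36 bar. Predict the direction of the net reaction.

(CaCO₃, CaO are pure solids — omitted from Q_p.)
Q_p = P(CO₂) = 1.36
Q_p = 1.36 < K_p = 4.24, so the forward reaction proceeds.

forward (toward products)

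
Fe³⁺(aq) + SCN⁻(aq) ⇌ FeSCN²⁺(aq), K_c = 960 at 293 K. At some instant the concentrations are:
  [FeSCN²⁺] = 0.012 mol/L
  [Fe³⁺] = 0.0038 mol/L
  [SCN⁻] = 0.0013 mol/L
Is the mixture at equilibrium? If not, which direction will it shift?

Q_c = [FeSCN²⁺] / ([Fe³⁺]·[SCN⁻]) = (0.012) / ((0.0038)·(0.0013)) = 2400
Q_c = 2400 > K_c = 960: net reverse reaction.

no; Q > K, reaction proceeds in reverse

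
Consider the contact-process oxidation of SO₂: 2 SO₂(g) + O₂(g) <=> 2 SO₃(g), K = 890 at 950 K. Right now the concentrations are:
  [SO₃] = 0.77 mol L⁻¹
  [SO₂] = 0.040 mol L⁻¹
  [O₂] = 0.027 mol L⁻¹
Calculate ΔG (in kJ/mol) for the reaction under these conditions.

ΔG = 21.6 kJ/mol

Q = [SO₃]² / ([SO₂]²·[O₂]) = (0.77)² / ((0.040)²·(0.027)) = 13700
ΔG = RT ln(Q/K) = (8.314 J mol⁻¹ K⁻¹)(950 K) × ln(13700/890)
   = (7.898 kJ/mol)(2.734) = 21.6 kJ/mol
ΔG > 0, so the forward reaction is non-spontaneous (proceeds in reverse).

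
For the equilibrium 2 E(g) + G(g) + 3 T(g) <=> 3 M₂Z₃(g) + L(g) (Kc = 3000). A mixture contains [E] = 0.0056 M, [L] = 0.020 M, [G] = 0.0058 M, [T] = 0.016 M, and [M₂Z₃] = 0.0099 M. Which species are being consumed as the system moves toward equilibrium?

Qc = [M₂Z₃]³·[L] / ([E]²·[G]·[T]³) = (0.0099)³·(0.020) / ((0.0056)²·(0.0058)·(0.016)³) = 26000
Qc = 26000 > Kc = 3000: net reverse reaction.

M₂Z₃, L (products)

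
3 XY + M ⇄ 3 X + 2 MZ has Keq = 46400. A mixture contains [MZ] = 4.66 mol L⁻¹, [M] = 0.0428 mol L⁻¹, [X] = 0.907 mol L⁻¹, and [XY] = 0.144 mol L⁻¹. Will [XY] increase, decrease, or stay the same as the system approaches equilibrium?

Q = [X]³·[MZ]² / ([XY]³·[M]) = (0.907)³·(4.66)² / ((0.144)³·(0.0428)) = 1.27e5
Q = 1.27e5 > Keq = 46400: net reverse reaction.
XY is a reactant, so it increases.

increase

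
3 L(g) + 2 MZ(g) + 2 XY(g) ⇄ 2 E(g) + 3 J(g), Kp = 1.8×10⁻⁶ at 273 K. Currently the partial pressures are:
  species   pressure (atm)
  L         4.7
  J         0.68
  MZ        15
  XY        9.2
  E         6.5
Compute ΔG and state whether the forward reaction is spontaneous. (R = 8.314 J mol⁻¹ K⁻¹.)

Qp = P(E)²·P(J)³ / (P(L)³·P(MZ)²·P(XY)²) = (6.5)²·(0.68)³ / ((4.7)³·(15)²·(9.2)²) = 6.72×10⁻⁶
ΔG = RT ln(Qp/Kp) = (8.314 J mol⁻¹ K⁻¹)(273 K) × ln(6.72×10⁻⁶/1.8×10⁻⁶)
   = (2.270 kJ/mol)(1.317) = 2.99 kJ/mol
ΔG > 0, so the forward reaction is non-spontaneous (proceeds in reverse).

ΔG = 2.99 kJ/mol; the forward reaction is non-spontaneous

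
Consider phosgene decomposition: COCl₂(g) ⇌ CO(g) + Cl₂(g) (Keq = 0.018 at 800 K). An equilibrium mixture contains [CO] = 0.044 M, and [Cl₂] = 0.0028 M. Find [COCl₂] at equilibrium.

[COCl₂] = 0.0068 M

At equilibrium, Keq = [CO]·[Cl₂] / [COCl₂] = 0.018.
(0.044)·(0.0028) / ([COCl₂]) = 0.018
[COCl₂] = 0.00684 = 0.0068 M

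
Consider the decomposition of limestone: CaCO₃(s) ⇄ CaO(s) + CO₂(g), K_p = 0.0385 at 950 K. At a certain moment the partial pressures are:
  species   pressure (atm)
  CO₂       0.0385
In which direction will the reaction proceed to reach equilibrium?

at equilibrium

(CaCO₃, CaO are pure solids — omitted from Q_p.)
Q_p = P(CO₂) = 0.0385
Q_p = 0.0385 = K_p, so the system is already at equilibrium.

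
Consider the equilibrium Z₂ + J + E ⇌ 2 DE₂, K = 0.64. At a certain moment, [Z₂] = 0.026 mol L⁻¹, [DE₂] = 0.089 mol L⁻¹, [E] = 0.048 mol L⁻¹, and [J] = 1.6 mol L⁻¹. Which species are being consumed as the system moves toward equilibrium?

Q = [DE₂]² / ([Z₂]·[J]·[E]) = (0.089)² / ((0.026)·(1.6)·(0.048)) = 4.0
Q = 4.0 > K = 0.64: net reverse reaction.

DE₂ (products)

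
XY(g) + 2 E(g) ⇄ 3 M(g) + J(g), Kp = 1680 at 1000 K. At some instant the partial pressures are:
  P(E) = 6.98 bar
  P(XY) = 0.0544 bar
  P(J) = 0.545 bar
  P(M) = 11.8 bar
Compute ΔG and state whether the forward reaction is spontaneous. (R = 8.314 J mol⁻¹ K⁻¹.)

Qp = P(M)³·P(J) / (P(XY)·P(E)²) = (11.8)³·(0.545) / ((0.0544)·(6.98)²) = 338
ΔG = RT ln(Qp/Kp) = (8.314 J mol⁻¹ K⁻¹)(1000 K) × ln(338/1680)
   = (8.314 kJ/mol)(-1.604) = -13.3 kJ/mol
ΔG < 0, so the forward reaction is spontaneous (proceeds forward).

ΔG = -13.3 kJ/mol; the forward reaction is spontaneous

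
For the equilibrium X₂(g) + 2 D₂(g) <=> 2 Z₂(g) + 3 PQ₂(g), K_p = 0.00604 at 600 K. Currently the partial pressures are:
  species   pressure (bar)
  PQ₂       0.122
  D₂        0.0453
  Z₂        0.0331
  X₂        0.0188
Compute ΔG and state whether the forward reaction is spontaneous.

Q_p = P(Z₂)²·P(PQ₂)³ / (P(X₂)·P(D₂)²) = (0.0331)²·(0.122)³ / ((0.0188)·(0.0453)²) = 0.0516
ΔG = RT ln(Q_p/K_p) = (8.314 J mol⁻¹ K⁻¹)(600 K) × ln(0.0516/0.00604)
   = (4.988 kJ/mol)(2.145) = 10.7 kJ/mol
ΔG > 0, so the forward reaction is non-spontaneous (proceeds in reverse).

ΔG = 10.7 kJ/mol; the forward reaction is non-spontaneous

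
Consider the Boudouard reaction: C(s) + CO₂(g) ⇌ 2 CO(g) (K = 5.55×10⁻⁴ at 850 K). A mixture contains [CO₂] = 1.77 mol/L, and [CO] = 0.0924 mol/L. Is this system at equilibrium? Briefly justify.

no; Q > K, reaction proceeds in reverse

(C is a pure solid — omitted from Q.)
Q = [CO]² / [CO₂] = (0.0924)² / (1.77) = 0.00482
Q = 0.00482 > K = 5.55×10⁻⁴: net reverse reaction.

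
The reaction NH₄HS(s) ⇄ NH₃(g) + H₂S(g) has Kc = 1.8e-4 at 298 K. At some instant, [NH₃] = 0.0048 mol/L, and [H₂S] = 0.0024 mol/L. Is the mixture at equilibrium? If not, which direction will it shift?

no; Q < K, reaction proceeds forward

(NH₄HS is a pure solid — omitted from Qc.)
Qc = [NH₃]·[H₂S] = (0.0048)·(0.0024) = 1.2e-5
Qc = 1.2e-5 < Kc = 1.8e-4: net forward reaction.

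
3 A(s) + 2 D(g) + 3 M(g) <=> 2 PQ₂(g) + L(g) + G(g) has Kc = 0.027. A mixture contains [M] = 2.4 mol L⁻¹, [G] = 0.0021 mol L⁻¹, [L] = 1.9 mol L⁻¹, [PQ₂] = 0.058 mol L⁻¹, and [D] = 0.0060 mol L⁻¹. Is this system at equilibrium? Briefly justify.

yes, at equilibrium

(A is a pure solid — omitted from Qc.)
Qc = [PQ₂]²·[L]·[G] / ([D]²·[M]³) = (0.058)²·(1.9)·(0.0021) / ((0.0060)²·(2.4)³) = 0.027
Qc = 0.027 = Kc; the system is at equilibrium.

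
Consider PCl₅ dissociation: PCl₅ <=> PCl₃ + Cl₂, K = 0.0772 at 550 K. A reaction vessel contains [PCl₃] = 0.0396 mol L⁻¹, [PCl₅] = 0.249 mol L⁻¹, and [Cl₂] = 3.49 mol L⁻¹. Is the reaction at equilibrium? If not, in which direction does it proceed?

Q = [PCl₃]·[Cl₂] / [PCl₅] = (0.0396)·(3.49) / (0.249) = 0.555
Q = 0.555 > K = 0.0772, so the reverse reaction proceeds.

reverse (toward reactants)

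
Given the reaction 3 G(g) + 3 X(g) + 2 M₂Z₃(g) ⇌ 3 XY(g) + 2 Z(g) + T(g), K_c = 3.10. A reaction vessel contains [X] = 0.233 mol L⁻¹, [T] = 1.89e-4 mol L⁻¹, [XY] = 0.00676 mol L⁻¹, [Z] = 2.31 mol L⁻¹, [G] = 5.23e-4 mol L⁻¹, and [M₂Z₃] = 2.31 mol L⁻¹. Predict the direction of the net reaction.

toward reactants

Q_c = [XY]³·[Z]²·[T] / ([G]³·[X]³·[M₂Z₃]²) = (0.00676)³·(2.31)²·(1.89e-4) / ((5.23e-4)³·(0.233)³·(2.31)²) = 32.3
Q_c = 32.3 > K_c = 3.10, so the reverse reaction proceeds.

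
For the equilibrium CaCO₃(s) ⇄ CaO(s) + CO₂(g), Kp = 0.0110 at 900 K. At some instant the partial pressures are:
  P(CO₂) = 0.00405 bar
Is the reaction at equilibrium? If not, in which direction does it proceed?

(CaCO₃, CaO are pure solids — omitted from Qp.)
Qp = P(CO₂) = 0.00405
Qp = 0.00405 < Kp = 0.0110, so the forward reaction proceeds.

forward (toward products)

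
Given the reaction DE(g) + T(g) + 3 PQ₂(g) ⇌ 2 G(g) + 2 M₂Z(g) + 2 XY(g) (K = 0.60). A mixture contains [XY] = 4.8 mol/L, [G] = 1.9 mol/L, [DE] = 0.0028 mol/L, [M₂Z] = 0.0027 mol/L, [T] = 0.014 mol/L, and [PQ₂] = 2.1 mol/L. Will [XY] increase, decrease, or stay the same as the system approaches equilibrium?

decrease

Q = [G]²·[M₂Z]²·[XY]² / ([DE]·[T]·[PQ₂]³) = (1.9)²·(0.0027)²·(4.8)² / ((0.0028)·(0.014)·(2.1)³) = 1.7
Q = 1.7 > K = 0.60: net reverse reaction.
XY is a product, so it decreases.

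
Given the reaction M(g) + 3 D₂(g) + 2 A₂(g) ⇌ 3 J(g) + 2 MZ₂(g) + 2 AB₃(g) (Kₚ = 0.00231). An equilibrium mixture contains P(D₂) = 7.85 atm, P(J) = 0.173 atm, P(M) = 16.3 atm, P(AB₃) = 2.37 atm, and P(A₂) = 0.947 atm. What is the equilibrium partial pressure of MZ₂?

P(MZ₂) = 23.7 atm

At equilibrium, Kₚ = P(J)³·P(MZ₂)²·P(AB₃)² / (P(M)·P(D₂)³·P(A₂)²) = 0.00231.
(0.173)³·(P(MZ₂))²·(2.37)² / ((16.3)·(7.85)³·(0.947)²) = 0.00231
P(MZ₂)² = 562 ⇒ P(MZ₂) = 23.7 atm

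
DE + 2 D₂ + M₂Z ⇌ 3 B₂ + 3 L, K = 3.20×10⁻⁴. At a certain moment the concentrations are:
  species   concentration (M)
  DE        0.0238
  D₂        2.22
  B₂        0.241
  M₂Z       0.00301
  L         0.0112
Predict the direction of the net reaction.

Q = [B₂]³·[L]³ / ([DE]·[D₂]²·[M₂Z]) = (0.241)³·(0.0112)³ / ((0.0238)·(2.22)²·(0.00301)) = 5.57×10⁻⁵
Q = 5.57×10⁻⁵ < K = 3.20×10⁻⁴, so the forward reaction proceeds.

forward (toward products)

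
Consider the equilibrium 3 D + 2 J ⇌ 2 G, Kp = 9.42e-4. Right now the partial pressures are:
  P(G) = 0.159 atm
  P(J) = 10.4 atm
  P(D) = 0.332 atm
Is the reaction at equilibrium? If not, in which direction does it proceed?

toward reactants

Qp = P(G)² / (P(D)³·P(J)²) = (0.159)² / ((0.332)³·(10.4)²) = 0.00639
Qp = 0.00639 > Kp = 9.42e-4, so the reverse reaction proceeds.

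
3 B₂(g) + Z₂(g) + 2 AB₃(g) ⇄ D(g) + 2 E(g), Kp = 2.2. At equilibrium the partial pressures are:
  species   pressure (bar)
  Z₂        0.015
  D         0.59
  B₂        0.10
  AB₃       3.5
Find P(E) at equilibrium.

At equilibrium, Kp = P(D)·P(E)² / (P(B₂)³·P(Z₂)·P(AB₃)²) = 2.2.
(0.59)·(P(E))² / ((0.10)³·(0.015)·(3.5)²) = 2.2
P(E)² = 6.85e-4 ⇒ P(E) = 0.026 bar

P(E) = 0.026 bar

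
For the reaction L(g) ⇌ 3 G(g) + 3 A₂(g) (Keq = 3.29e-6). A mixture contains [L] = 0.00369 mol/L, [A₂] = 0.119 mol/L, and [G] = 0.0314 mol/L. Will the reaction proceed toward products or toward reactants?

toward reactants

Q = [G]³·[A₂]³ / [L] = (0.0314)³·(0.119)³ / (0.00369) = 1.41e-5
Q = 1.41e-5 > Keq = 3.29e-6, so the reverse reaction proceeds.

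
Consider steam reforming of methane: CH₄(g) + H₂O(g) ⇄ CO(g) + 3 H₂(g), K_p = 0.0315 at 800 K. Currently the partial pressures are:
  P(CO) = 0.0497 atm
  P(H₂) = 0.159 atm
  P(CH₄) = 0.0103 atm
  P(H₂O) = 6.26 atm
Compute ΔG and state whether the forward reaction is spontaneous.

Q_p = P(CO)·P(H₂)³ / (P(CH₄)·P(H₂O)) = (0.0497)·(0.159)³ / ((0.0103)·(6.26)) = 0.00310
ΔG = RT ln(Q_p/K_p) = (8.314 J mol⁻¹ K⁻¹)(800 K) × ln(0.00310/0.0315)
   = (6.651 kJ/mol)(-2.319) = -15.4 kJ/mol
ΔG < 0, so the forward reaction is spontaneous (proceeds forward).

ΔG = -15.4 kJ/mol; the forward reaction is spontaneous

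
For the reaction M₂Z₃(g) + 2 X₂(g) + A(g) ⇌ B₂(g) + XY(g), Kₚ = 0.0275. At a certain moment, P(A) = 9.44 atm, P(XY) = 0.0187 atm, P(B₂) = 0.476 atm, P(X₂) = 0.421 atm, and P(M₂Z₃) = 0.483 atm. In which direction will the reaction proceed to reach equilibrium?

Qₚ = P(B₂)·P(XY) / (P(M₂Z₃)·P(X₂)²·P(A)) = (0.476)·(0.0187) / ((0.483)·(0.421)²·(9.44)) = 0.0110
Qₚ = 0.0110 < Kₚ = 0.0275, so the forward reaction proceeds.

to the right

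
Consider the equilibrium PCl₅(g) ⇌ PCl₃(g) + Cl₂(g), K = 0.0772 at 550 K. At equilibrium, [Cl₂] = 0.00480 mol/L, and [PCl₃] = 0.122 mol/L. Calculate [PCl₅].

At equilibrium, K = [PCl₃]·[Cl₂] / [PCl₅] = 0.0772.
(0.122)·(0.00480) / ([PCl₅]) = 0.0772
[PCl₅] = 0.00759 mol/L

[PCl₅] = 0.00759 mol/L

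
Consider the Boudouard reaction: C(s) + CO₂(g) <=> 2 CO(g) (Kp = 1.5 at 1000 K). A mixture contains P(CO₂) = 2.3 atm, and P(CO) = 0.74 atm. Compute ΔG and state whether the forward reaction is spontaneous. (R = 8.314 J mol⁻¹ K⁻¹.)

(C is a pure solid — omitted from Qp.)
Qp = P(CO)² / P(CO₂) = (0.74)² / (2.3) = 0.238
ΔG = RT ln(Qp/Kp) = (8.314 J mol⁻¹ K⁻¹)(1000 K) × ln(0.238/1.5)
   = (8.314 kJ/mol)(-1.841) = -15.3 kJ/mol
ΔG < 0, so the forward reaction is spontaneous (proceeds forward).

ΔG = -15.3 kJ/mol; the forward reaction is spontaneous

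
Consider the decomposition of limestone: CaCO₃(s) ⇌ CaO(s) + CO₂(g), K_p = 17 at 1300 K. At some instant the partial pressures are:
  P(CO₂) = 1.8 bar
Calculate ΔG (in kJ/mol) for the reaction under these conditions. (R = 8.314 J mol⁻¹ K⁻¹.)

ΔG = -24.3 kJ/mol

(CaCO₃, CaO are pure solids — omitted from Q_p.)
Q_p = P(CO₂) = 1.80
ΔG = RT ln(Q_p/K_p) = (8.314 J mol⁻¹ K⁻¹)(1300 K) × ln(1.80/17)
   = (10.81 kJ/mol)(-2.245) = -24.3 kJ/mol
ΔG < 0, so the forward reaction is spontaneous (proceeds forward).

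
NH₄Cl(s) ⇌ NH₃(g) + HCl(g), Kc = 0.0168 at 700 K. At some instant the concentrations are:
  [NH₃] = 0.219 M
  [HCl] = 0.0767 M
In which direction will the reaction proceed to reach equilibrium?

(NH₄Cl is a pure solid — omitted from Qc.)
Qc = [NH₃]·[HCl] = (0.219)·(0.0767) = 0.0168
Qc = 0.0168 = Kc, so the system is already at equilibrium.

neither direction; the system is at equilibrium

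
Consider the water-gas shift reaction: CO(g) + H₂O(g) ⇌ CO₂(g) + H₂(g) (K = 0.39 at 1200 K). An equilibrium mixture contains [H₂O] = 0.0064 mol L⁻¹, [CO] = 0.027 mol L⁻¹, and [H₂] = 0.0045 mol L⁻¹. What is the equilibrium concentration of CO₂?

At equilibrium, K = [CO₂]·[H₂] / ([CO]·[H₂O]) = 0.39.
([CO₂])·(0.0045) / ((0.027)·(0.0064)) = 0.39
[CO₂] = 0.0150 = 0.015 mol L⁻¹

[CO₂] = 0.015 mol L⁻¹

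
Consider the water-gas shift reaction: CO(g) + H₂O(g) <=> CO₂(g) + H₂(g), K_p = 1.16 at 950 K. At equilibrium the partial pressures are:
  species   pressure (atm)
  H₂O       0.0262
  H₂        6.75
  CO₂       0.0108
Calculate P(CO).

At equilibrium, K_p = P(CO₂)·P(H₂) / (P(CO)·P(H₂O)) = 1.16.
(0.0108)·(6.75) / ((P(CO))·(0.0262)) = 1.16
P(CO) = 2.40 atm

P(CO) = 2.40 atm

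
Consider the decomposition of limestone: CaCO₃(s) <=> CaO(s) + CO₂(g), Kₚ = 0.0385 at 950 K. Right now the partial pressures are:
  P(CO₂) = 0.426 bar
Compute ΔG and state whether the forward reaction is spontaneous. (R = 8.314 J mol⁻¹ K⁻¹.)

(CaCO₃, CaO are pure solids — omitted from Qₚ.)
Qₚ = P(CO₂) = 0.426
ΔG = RT ln(Qₚ/Kₚ) = (8.314 J mol⁻¹ K⁻¹)(950 K) × ln(0.426/0.0385)
   = (7.898 kJ/mol)(2.404) = 19.0 kJ/mol
ΔG > 0, so the forward reaction is non-spontaneous (proceeds in reverse).

ΔG = 19.0 kJ/mol; the forward reaction is non-spontaneous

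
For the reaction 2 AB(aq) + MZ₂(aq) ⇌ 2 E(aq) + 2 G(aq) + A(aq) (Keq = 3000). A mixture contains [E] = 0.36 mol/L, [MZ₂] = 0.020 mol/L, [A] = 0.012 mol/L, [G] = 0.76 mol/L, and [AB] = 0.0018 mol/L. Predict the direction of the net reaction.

Q = [E]²·[G]²·[A] / ([AB]²·[MZ₂]) = (0.36)²·(0.76)²·(0.012) / ((0.0018)²·(0.020)) = 14000
Q = 14000 > Keq = 3000, so the reverse reaction proceeds.

to the left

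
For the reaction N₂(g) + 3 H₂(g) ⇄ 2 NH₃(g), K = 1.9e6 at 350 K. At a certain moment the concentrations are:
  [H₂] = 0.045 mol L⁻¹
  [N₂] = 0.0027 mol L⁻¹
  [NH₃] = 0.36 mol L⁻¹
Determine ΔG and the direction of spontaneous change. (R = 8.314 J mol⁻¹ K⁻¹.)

ΔG = -3.73 kJ/mol; the forward reaction is spontaneous

Q = [NH₃]² / ([N₂]·[H₂]³) = (0.36)² / ((0.0027)·(0.045)³) = 5.27e5
ΔG = RT ln(Q/K) = (8.314 J mol⁻¹ K⁻¹)(350 K) × ln(5.27e5/1.9e6)
   = (2.910 kJ/mol)(-1.282) = -3.73 kJ/mol
ΔG < 0, so the forward reaction is spontaneous (proceeds forward).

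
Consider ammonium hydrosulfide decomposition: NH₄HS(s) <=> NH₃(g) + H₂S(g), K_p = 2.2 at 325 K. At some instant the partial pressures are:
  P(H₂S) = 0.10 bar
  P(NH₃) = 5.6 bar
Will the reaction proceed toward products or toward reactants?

forward (toward products)

(NH₄HS is a pure solid — omitted from Q_p.)
Q_p = P(NH₃)·P(H₂S) = (5.6)·(0.10) = 0.56
Q_p = 0.56 < K_p = 2.2, so the forward reaction proceeds.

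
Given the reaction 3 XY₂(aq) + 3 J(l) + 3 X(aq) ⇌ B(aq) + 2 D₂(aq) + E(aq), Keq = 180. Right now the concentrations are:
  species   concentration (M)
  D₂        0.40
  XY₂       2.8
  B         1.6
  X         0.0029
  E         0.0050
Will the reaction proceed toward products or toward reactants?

(J is a pure liquid — omitted from Q.)
Q = [B]·[D₂]²·[E] / ([XY₂]³·[X]³) = (1.6)·(0.40)²·(0.0050) / ((2.8)³·(0.0029)³) = 2400
Q = 2400 > Keq = 180, so the reverse reaction proceeds.

in the reverse direction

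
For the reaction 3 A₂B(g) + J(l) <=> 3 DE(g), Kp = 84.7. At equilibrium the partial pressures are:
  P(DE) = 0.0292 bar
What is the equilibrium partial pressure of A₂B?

P(A₂B) = 0.00665 bar

(J is a pure liquid — omitted from Kp.)
At equilibrium, Kp = P(DE)³ / P(A₂B)³ = 84.7.
(0.0292)³ / (P(A₂B))³ = 84.7
P(A₂B)³ = 2.94e-7 ⇒ P(A₂B) = 0.00665 bar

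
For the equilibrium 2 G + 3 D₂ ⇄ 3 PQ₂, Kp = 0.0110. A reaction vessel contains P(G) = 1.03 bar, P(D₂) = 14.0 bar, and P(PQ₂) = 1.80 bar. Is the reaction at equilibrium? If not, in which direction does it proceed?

Qp = P(PQ₂)³ / (P(G)²·P(D₂)³) = (1.80)³ / ((1.03)²·(14.0)³) = 0.00200
Qp = 0.00200 < Kp = 0.0110, so the forward reaction proceeds.

forward (toward products)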